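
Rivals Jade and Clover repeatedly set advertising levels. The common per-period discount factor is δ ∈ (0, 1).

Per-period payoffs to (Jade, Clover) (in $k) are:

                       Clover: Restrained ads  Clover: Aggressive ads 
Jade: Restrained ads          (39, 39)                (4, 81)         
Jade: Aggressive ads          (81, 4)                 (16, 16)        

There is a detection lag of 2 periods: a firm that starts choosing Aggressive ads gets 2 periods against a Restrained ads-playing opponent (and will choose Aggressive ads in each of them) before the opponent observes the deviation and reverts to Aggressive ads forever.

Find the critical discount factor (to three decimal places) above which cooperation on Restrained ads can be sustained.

0.804

The best deviation is to choose Aggressive ads for all 2 undetected periods, earning 81 each, then 16 forever once detected.
Deviation value: 81(1−δ^2)/(1−δ) + 16δ^2/(1−δ); cooperation value: 39/(1−δ).
IC: 39 ≥ 81(1−δ^2) + 16δ^2 = 81 − 65δ^2.
So δ^2 ≥ 42/65, giving δ ≥ (42/65)^(1/2) ≈ 0.804.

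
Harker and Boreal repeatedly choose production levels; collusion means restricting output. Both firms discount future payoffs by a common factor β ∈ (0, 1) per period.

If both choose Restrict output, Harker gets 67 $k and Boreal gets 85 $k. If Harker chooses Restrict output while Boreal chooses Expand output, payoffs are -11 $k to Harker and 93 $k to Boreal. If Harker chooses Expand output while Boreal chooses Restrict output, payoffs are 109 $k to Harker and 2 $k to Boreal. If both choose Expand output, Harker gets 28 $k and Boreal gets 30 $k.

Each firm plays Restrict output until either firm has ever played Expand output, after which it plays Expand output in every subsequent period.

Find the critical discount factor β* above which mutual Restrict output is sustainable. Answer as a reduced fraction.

14/27

Harker: cooperation gives 67 each period; deviation gives 109 once then 28 forever.
  67/(1−β) ≥ 109 + 28β/(1−β) ⇒ β ≥ 42/81 = 14/27.
Boreal: cooperation gives 85 each period; deviation gives 93 once then 30 forever.
  β ≥ 8/63.
Both must hold, so the binding constraint is Harker's: β ≥ 14/27.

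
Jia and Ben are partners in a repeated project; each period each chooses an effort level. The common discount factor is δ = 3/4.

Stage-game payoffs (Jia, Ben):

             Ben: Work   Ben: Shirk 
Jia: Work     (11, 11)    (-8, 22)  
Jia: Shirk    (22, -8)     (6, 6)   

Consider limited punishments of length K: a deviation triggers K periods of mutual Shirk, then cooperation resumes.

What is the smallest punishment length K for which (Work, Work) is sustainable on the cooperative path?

No profitable deviation requires (11−6)(δ+…+δ^K) ≥ 22−11, i.e. δ+…+δ^K ≥ 11/5 ≈ 2.2000.
With δ = 3/4, the partial sums are K=1: 0.7500, K=2: 1.3125, K=3: 1.7344, K=4: 2.0508, K=5: 2.2881.
K = 5 is the first length at which the sum reaches 2.2000.

5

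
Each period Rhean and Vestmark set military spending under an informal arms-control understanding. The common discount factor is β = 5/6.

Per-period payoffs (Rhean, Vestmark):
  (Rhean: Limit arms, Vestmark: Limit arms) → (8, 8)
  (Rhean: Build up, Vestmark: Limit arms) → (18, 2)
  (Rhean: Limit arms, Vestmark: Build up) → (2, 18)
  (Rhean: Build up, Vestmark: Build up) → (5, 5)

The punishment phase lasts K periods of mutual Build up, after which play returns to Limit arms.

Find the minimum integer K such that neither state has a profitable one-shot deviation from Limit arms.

No profitable deviation requires (8−5)(β+…+β^K) ≥ 18−8, i.e. β+…+β^K ≥ 10/3 ≈ 3.3333.
With β = 5/6, the partial sums are K=1: 0.8333, K=2: 1.5278, …, K=5: 2.9906, K=6: 3.3255, K=7: 3.6046.
K = 7 is the first length at which the sum reaches 3.3333.

7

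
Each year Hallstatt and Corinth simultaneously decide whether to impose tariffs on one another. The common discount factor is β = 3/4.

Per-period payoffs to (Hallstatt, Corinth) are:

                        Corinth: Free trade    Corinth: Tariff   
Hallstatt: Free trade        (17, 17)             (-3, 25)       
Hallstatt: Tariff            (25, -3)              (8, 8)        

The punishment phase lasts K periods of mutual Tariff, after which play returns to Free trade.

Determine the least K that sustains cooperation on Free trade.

Need Σ_{k=1}^{K} β^k ≥ (25−17)/(17−8) = 0.8889 at β = 3/4.
At K = 1 the sum is 0.7500 < 0.8889; at K = 2 it is 1.3125 ≥ 0.8889.
So the minimum punishment length is K = 2.

2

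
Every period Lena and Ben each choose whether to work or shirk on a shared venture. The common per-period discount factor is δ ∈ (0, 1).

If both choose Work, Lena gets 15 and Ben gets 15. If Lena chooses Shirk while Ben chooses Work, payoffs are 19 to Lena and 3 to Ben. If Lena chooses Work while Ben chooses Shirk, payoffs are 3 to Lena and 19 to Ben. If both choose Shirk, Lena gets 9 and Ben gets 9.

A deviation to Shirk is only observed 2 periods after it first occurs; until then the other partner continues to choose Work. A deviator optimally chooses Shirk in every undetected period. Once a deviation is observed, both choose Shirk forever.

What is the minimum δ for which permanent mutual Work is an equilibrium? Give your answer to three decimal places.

0.632

Deviating for the 2 undetected periods gains 19−15 = 4 per period over cooperation, then loses 15−9 = 6 per period forever once punishment starts.
Gain: 4(1 + δ + … + δ^1); loss: 6·δ^2/(1−δ).
No profitable deviation ⇔ 4(1−δ^2) ≤ 6·δ^2, i.e. δ^2 ≥ 4/(4+6) = 2/5.
Hence δ ≥ (2/5)^(1/2) ≈ 0.632.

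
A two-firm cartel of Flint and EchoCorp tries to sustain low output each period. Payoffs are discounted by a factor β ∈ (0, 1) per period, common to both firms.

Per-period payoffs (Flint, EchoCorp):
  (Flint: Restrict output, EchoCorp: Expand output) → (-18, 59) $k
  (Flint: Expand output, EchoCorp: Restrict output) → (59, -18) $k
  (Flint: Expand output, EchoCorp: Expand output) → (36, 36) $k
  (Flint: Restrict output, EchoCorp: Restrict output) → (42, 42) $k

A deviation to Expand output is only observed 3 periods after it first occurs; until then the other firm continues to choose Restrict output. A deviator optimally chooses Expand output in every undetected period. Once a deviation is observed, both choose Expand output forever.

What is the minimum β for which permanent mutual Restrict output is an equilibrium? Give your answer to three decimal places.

The best deviation is to choose Expand output for all 3 undetected periods, earning 59 each, then 36 forever once detected.
Deviation value: 59(1−β^3)/(1−β) + 36β^3/(1−β); cooperation value: 42/(1−β).
IC: 42 ≥ 59(1−β^3) + 36β^3 = 59 − 23β^3.
So β^3 ≥ 17/23, giving β ≥ (17/23)^(1/3) ≈ 0.904.

0.904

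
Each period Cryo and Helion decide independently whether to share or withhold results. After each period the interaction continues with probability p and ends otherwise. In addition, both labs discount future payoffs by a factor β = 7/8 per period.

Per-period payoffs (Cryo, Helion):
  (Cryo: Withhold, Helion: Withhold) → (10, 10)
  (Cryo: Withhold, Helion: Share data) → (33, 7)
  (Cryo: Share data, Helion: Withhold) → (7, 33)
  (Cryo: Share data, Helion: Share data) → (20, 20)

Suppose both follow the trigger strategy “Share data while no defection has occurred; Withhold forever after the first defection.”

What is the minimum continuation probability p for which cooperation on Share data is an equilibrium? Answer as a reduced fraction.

104/161

Expected continuation weight on next period's payoff is β·p = 7/8·p, which plays the role of the discount factor.
Cooperation requires 7/8·p ≥ (33−20)/(33−10) = 13/23, hence p ≥ 104/161.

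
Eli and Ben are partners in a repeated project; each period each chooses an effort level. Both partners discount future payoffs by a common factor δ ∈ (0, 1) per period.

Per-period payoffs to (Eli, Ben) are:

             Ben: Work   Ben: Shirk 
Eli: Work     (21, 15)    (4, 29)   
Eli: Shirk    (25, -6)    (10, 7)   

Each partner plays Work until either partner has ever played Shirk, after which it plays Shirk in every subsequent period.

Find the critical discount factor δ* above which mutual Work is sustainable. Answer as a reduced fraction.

7/11

Eli's threshold: (25−21)/(25−10) = 4/15.
Ben's threshold: (29−15)/(29−7) = 7/11.
4/15 < 7/11, so Ben binds and δ* = 7/11.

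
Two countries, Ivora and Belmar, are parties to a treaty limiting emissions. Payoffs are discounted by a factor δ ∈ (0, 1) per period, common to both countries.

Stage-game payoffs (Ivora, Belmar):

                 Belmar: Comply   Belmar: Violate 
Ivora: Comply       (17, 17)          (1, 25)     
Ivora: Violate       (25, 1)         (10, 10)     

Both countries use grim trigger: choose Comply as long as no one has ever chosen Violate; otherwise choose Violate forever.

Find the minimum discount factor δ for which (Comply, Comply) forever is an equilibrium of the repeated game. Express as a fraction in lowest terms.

8/15

17/(1−δ) ≥ 25 + 10δ/(1−δ)
17 ≥ 25 − 15δ
δ ≥ 8/15.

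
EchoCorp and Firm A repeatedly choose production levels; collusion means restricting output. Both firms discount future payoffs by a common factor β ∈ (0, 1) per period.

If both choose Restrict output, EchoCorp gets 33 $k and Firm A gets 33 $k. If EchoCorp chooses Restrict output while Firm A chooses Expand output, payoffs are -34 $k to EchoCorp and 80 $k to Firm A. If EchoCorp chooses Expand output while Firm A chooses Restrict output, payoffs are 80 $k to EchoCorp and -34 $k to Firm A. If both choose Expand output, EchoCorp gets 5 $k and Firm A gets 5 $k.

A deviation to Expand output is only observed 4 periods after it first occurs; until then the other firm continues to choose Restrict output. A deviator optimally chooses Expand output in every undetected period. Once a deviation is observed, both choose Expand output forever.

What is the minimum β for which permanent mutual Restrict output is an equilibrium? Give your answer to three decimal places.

0.890

The best deviation is to choose Expand output for all 4 undetected periods, earning 80 each, then 5 forever once detected.
Deviation value: 80(1−β^4)/(1−β) + 5β^4/(1−β); cooperation value: 33/(1−β).
IC: 33 ≥ 80(1−β^4) + 5β^4 = 80 − 75β^4.
So β^4 ≥ 47/75, giving β ≥ (47/75)^(1/4) ≈ 0.890.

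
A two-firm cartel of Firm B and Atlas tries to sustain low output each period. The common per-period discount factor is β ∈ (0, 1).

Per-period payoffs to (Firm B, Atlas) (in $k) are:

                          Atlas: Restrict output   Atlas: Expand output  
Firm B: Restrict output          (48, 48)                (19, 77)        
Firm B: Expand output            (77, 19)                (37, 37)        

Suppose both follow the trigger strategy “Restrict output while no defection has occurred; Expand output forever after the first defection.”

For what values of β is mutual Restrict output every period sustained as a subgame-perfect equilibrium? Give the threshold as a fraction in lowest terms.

One-period gain from deviating is 77 − 48 = 29. The loss is 48 − 37 = 11 in every subsequent period, with present value 11·β/(1−β).
Deviation is unprofitable when 11·β/(1−β) ≥ 29, i.e. β/(1−β) ≥ 29/11.
Equivalently β ≥ 29/(29+11) = 29/40.

29/40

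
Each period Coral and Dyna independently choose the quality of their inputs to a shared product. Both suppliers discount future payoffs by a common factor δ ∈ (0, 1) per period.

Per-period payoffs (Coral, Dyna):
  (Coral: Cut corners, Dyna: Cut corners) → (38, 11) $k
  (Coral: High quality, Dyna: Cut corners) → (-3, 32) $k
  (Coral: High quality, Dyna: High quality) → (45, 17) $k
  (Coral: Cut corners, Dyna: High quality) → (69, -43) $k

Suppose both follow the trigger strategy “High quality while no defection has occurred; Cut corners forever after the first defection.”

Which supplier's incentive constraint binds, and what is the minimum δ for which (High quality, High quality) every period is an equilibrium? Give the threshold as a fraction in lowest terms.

Coral's threshold: (69−45)/(69−38) = 24/31.
Dyna's threshold: (32−17)/(32−11) = 5/7.
24/31 > 5/7, so Coral binds and δ* = 24/31.

Coral; δ ≥ 24/31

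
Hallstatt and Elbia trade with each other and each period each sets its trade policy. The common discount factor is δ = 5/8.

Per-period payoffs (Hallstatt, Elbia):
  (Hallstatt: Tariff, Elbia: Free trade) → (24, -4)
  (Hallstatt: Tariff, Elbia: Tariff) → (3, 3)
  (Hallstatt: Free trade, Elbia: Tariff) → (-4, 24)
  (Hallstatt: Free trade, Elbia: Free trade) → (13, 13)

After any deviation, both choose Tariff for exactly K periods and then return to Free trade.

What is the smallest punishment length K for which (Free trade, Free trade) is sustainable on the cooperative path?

3

Need Σ_{k=1}^{K} δ^k ≥ (24−13)/(13−3) = 1.1000 at δ = 5/8.
At K = 2 the sum is 1.0156 < 1.1000; at K = 3 it is 1.2598 ≥ 1.1000.
So the minimum punishment length is K = 3.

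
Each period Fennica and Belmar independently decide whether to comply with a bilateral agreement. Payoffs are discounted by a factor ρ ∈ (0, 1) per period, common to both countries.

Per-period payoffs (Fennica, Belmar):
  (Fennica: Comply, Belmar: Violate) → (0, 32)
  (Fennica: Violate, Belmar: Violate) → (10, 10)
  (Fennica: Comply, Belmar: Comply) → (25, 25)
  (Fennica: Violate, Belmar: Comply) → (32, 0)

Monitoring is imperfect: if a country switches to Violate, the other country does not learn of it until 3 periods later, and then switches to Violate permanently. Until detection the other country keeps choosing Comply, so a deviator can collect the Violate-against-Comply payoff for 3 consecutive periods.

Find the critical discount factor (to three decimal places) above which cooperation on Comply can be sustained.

A deviator earns 32 for 3 periods, then 10 forever; cooperating earns 25 forever. Multiplying the IC by (1−ρ):
25 ≥ 32(1−ρ^3) + 10ρ^3, so 22·ρ^3 ≥ 7 and ρ^3 ≥ 7/22.
ρ ≥ (7/22)^(1/3) ≈ 0.683.

0.683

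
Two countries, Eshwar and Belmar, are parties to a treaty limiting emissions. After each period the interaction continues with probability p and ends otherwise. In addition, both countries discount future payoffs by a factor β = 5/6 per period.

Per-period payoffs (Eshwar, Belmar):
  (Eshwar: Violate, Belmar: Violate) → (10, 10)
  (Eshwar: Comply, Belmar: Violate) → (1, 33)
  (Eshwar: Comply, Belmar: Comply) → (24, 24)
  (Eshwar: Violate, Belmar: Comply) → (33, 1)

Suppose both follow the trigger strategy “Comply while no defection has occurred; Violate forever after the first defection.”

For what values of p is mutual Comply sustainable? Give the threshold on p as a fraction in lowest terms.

Expected continuation weight on next period's payoff is β·p = 5/6·p, which plays the role of the discount factor.
Cooperation requires 5/6·p ≥ (33−24)/(33−10) = 9/23, hence p ≥ 54/115.

54/115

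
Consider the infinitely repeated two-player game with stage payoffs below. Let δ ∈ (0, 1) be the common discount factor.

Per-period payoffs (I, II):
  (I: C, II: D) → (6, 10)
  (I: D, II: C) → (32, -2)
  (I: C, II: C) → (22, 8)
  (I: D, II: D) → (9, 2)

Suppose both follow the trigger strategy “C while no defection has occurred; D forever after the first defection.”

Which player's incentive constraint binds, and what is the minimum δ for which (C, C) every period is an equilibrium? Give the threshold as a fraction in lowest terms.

I; δ ≥ 10/23

I: cooperation gives 22 each period; deviation gives 32 once then 9 forever.
  22/(1−δ) ≥ 32 + 9δ/(1−δ) ⇒ δ ≥ 10/23.
II: cooperation gives 8 each period; deviation gives 10 once then 2 forever.
  δ ≥ 2/8 = 1/4.
Both must hold, so the binding constraint is I's: δ ≥ 10/23.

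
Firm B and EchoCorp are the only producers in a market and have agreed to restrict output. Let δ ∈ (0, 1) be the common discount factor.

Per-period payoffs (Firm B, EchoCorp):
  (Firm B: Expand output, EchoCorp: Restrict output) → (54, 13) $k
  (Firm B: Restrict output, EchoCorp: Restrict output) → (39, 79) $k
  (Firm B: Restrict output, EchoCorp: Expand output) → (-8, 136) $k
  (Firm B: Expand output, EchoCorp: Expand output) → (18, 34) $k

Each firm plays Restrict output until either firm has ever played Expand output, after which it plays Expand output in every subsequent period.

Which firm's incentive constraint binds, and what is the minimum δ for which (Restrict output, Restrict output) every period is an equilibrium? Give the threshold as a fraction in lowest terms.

Firm B's threshold: (54−39)/(54−18) = 5/12.
EchoCorp's threshold: (136−79)/(136−34) = 19/34.
5/12 < 19/34, so EchoCorp binds and δ* = 19/34.

EchoCorp; δ ≥ 19/34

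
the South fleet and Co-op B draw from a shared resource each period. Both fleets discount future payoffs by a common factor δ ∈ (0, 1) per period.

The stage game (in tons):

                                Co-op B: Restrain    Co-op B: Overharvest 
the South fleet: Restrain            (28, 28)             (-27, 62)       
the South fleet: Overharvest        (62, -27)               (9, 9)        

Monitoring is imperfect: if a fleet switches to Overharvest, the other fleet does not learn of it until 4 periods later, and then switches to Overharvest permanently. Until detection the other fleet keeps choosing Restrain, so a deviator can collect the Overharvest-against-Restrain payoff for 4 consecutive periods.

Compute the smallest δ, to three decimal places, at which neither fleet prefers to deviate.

The best deviation is to choose Overharvest for all 4 undetected periods, earning 62 each, then 9 forever once detected.
Deviation value: 62(1−δ^4)/(1−δ) + 9δ^4/(1−δ); cooperation value: 28/(1−δ).
IC: 28 ≥ 62(1−δ^4) + 9δ^4 = 62 − 53δ^4.
So δ^4 ≥ 34/53, giving δ ≥ (34/53)^(1/4) ≈ 0.895.

0.895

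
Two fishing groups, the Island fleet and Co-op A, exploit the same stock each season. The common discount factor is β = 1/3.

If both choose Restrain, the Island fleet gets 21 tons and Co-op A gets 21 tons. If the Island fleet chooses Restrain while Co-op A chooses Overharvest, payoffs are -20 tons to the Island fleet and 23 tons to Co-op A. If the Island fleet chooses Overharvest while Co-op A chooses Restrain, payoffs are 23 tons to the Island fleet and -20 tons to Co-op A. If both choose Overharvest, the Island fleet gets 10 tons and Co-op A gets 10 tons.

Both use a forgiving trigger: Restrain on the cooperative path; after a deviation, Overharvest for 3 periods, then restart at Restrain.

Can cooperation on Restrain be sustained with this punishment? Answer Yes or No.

Yes

IC: β+…+β^3 ≥ (23−21)/(21−10) = 2/11.
At β = 1/3: partial sum = 0.4815 ≥ 0.1818. Cooperation sustainable.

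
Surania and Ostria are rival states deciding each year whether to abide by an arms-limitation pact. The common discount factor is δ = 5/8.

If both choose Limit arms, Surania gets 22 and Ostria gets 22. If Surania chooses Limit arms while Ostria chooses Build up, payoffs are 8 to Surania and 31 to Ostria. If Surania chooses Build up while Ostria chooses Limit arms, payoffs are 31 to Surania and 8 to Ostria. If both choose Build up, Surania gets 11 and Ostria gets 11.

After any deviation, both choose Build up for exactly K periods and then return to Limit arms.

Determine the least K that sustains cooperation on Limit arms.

2

IC: δ(1−δ^K)/(1−δ) ≥ (31−22)/(22−11) = 9/11.
With δ = 5/8: need 1 − δ^K ≥ 9/11·(1−5/8)/(5/8), i.e. δ^K ≤ 0.5091.
Since (5/8)^1 = 0.6250 and (5/8)^2 = 0.3906, the smallest such K is 2.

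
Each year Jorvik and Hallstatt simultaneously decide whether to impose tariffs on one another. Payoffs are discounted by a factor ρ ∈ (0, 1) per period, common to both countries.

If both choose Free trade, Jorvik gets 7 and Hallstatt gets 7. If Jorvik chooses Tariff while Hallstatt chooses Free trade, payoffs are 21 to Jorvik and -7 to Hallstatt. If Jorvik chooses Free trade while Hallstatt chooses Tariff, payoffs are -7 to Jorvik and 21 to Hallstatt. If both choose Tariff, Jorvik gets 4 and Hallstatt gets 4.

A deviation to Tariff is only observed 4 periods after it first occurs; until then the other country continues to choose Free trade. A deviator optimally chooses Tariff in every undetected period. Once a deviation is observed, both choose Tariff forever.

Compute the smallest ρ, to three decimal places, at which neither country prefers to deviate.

A deviator earns 21 for 4 periods, then 4 forever; cooperating earns 7 forever. Multiplying the IC by (1−ρ):
7 ≥ 21(1−ρ^4) + 4ρ^4, so 17·ρ^4 ≥ 14 and ρ^4 ≥ 14/17.
ρ ≥ (14/17)^(1/4) ≈ 0.953.

0.953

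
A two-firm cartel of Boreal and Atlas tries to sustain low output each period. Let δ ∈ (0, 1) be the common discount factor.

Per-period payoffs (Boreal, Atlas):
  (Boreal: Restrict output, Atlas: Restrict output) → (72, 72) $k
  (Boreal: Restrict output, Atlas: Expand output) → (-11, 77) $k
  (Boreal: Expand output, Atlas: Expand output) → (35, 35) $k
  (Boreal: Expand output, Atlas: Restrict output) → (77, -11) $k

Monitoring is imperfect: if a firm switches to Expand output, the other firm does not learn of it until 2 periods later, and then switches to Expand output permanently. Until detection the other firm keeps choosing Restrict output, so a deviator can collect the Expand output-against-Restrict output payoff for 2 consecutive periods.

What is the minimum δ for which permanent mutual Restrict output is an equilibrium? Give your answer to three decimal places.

The best deviation is to choose Expand output for all 2 undetected periods, earning 77 each, then 35 forever once detected.
Deviation value: 77(1−δ^2)/(1−δ) + 35δ^2/(1−δ); cooperation value: 72/(1−δ).
IC: 72 ≥ 77(1−δ^2) + 35δ^2 = 77 − 42δ^2.
So δ^2 ≥ 5/42, giving δ ≥ (5/42)^(1/2) ≈ 0.345.

0.345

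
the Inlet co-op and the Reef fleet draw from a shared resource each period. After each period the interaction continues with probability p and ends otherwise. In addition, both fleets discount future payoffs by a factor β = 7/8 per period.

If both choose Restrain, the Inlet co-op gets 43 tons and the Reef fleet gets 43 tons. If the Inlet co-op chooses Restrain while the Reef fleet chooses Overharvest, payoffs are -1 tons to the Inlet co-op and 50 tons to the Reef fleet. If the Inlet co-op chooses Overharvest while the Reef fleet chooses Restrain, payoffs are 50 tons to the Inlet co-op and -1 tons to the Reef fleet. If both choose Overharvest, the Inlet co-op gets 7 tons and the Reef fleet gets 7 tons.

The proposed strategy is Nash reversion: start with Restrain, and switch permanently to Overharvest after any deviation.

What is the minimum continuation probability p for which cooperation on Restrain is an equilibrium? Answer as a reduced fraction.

With continuation probability p and discount β, the effective per-period discount factor is βp.
Grim-trigger IC: βp ≥ (50−43)/(50−7) = 7/43.
So p ≥ (7/43)/(7/8) = 8/43.

8/43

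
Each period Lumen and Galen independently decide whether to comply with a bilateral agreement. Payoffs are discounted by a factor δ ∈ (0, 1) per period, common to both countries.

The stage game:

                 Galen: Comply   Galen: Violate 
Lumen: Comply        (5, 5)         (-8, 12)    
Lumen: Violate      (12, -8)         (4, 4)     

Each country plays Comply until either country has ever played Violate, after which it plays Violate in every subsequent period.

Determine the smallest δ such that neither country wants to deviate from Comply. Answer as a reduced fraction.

7/8

5/(1−δ) ≥ 12 + 4δ/(1−δ)
5 ≥ 12 − 8δ
δ ≥ 7/8.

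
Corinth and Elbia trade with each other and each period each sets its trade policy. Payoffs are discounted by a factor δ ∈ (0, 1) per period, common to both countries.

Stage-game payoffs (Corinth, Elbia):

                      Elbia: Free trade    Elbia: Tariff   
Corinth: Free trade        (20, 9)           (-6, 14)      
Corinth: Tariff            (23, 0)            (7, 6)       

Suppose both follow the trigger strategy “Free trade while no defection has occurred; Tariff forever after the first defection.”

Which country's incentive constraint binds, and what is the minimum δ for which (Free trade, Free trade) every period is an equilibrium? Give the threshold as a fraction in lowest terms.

Elbia; δ ≥ 5/8

Corinth's threshold: (23−20)/(23−7) = 3/16.
Elbia's threshold: (14−9)/(14−6) = 5/8.
3/16 < 5/8, so Elbia binds and δ* = 5/8.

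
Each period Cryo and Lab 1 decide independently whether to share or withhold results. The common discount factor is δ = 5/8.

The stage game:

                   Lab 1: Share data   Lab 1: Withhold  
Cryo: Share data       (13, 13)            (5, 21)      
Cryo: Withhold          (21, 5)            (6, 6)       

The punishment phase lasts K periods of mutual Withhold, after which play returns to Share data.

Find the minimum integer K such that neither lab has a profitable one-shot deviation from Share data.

Need Σ_{k=1}^{K} δ^k ≥ (21−13)/(13−6) = 1.1429 at δ = 5/8.
At K = 2 the sum is 1.0156 < 1.1429; at K = 3 it is 1.2598 ≥ 1.1429.
So the minimum punishment length is K = 3.

3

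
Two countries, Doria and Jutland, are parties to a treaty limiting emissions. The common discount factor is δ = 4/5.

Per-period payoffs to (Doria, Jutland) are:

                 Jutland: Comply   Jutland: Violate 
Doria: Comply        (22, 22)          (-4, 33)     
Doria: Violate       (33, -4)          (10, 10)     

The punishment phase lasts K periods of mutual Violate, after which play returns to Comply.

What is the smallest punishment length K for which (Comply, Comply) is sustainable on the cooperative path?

IC: δ(1−δ^K)/(1−δ) ≥ (33−22)/(22−10) = 11/12.
With δ = 4/5: need 1 − δ^K ≥ 11/12·(1−4/5)/(4/5), i.e. δ^K ≤ 0.7708.
Since (4/5)^1 = 0.8000 and (4/5)^2 = 0.6400, the smallest such K is 2.

2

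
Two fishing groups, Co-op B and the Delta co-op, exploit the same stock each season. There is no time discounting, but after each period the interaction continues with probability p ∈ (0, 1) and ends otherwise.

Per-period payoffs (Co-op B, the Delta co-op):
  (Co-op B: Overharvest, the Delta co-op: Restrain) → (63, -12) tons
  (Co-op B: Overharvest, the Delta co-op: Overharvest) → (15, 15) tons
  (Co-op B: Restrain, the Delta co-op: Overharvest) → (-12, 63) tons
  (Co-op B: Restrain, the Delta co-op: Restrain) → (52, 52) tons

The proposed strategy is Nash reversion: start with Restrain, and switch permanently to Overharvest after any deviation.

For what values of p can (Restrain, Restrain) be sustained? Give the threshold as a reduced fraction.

Expected cooperation value is 52 + p·52 + p²·52 + … = 52/(1−p); deviation gives 63 + p·15/(1−p).
52 ≥ 63(1−p) + 15p ⇒ 48p ≥ 11 ⇒ p ≥ 11/48.

11/48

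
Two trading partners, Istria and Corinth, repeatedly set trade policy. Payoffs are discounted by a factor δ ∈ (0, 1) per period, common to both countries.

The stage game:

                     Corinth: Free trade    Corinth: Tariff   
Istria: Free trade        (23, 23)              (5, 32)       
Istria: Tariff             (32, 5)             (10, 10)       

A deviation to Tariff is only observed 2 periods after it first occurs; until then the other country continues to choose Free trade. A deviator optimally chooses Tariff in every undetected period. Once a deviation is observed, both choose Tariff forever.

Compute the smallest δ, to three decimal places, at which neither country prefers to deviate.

A deviator earns 32 for 2 periods, then 10 forever; cooperating earns 23 forever. Multiplying the IC by (1−δ):
23 ≥ 32(1−δ^2) + 10δ^2, so 22·δ^2 ≥ 9 and δ^2 ≥ 9/22.
δ ≥ (9/22)^(1/2) ≈ 0.640.

0.640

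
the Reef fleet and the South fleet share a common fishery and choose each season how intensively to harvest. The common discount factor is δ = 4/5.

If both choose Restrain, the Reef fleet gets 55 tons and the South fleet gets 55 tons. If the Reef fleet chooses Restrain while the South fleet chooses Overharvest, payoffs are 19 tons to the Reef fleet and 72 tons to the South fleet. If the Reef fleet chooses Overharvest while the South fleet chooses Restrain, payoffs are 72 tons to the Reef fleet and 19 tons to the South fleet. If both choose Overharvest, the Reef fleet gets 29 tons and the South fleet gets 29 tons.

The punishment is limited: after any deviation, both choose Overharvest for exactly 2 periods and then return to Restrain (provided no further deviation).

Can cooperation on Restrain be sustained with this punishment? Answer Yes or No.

A one-shot deviation gives 72 now, then 29 for 2 periods, then back to 55.
Gain from deviating: (72−55) today; loss: (55−29) in each of the next 2 periods.
No-deviation condition: (55−29)(δ+…+δ^2) ≥ 72−55, i.e. δ+…+δ^2 ≥ 17/26.
At δ = 4/5: δ+…+δ^2 = 1.4400 ≥ 0.6538.
So cooperation is sustainable.

Yes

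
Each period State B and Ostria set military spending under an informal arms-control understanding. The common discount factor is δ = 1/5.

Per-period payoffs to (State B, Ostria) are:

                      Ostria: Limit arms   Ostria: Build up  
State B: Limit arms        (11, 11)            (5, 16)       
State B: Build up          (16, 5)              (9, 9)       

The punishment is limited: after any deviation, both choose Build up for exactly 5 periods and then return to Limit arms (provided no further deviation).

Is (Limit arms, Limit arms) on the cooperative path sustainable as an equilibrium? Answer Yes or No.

IC: δ+…+δ^5 ≥ (16−11)/(11−9) = 5/2.
At δ = 1/5: partial sum = 0.2499 < 2.5000. Cooperation not sustainable.

No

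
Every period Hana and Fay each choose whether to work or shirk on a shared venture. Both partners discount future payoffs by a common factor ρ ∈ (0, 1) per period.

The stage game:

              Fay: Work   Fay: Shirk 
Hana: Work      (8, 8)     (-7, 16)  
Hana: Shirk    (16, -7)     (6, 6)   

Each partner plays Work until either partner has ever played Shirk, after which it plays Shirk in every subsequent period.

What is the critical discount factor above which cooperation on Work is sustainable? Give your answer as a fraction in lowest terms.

4/5

Cooperation forever yields 8 each period: 8/(1−ρ).
Deviating yields 16 once, then 6 forever: 16 + 6ρ/(1−ρ).
No profitable deviation requires 8/(1−ρ) ≥ 16 + 6ρ/(1−ρ).
Multiplying by (1−ρ): 8 ≥ 16(1−ρ) + 6ρ = 16 − 10ρ.
So 10ρ ≥ 8, i.e. ρ ≥ 8/10 = 4/5.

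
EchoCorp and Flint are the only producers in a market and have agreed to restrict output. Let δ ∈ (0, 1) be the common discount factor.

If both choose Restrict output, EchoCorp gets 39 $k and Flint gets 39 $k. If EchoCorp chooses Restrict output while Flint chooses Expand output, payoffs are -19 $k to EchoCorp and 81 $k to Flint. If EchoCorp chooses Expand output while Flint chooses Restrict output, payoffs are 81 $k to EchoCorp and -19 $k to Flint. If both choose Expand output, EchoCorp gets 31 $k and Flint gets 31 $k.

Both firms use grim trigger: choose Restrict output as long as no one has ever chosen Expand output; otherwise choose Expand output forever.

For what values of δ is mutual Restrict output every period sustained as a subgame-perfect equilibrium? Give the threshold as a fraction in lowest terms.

Cooperation forever yields 39 each period: 39/(1−δ).
Deviating yields 81 once, then 31 forever: 81 + 31δ/(1−δ).
No profitable deviation requires 39/(1−δ) ≥ 81 + 31δ/(1−δ).
Multiplying by (1−δ): 39 ≥ 81(1−δ) + 31δ = 81 − 50δ.
So 50δ ≥ 42, i.e. δ ≥ 42/50 = 21/25.

21/25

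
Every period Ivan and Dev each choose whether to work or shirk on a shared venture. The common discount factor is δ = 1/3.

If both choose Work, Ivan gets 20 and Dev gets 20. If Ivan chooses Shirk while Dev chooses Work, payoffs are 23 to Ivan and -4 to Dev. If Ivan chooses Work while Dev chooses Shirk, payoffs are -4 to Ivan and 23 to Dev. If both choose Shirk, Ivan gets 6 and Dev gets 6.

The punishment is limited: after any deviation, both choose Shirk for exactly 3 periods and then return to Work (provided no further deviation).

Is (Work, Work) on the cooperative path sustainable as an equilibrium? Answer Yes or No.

Yes

A one-shot deviation gives 23 now, then 6 for 3 periods, then back to 20.
Gain from deviating: (23−20) today; loss: (20−6) in each of the next 3 periods.
No-deviation condition: (20−6)(δ+…+δ^3) ≥ 23−20, i.e. δ+…+δ^3 ≥ 3/14.
At δ = 1/3: δ+…+δ^3 = 0.4815 ≥ 0.2143.
So cooperation is sustainable.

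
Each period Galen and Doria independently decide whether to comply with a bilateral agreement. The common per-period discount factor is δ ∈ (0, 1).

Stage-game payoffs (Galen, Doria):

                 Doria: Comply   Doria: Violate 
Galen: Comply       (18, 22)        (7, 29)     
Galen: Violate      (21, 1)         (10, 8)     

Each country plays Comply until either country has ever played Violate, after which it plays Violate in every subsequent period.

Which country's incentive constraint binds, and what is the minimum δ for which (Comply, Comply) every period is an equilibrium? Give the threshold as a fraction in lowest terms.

Galen's threshold: (21−18)/(21−10) = 3/11.
Doria's threshold: (29−22)/(29−8) = 1/3.
3/11 < 1/3, so Doria binds and δ* = 1/3.

Doria; δ ≥ 1/3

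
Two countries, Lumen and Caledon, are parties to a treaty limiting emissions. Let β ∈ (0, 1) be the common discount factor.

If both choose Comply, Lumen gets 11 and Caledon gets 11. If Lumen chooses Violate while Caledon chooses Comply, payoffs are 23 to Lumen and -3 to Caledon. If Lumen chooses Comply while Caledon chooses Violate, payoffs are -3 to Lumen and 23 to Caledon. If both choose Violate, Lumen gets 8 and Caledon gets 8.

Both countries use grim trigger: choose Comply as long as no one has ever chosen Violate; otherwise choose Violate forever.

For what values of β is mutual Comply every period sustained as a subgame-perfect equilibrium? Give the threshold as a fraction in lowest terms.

4/5

11/(1−β) ≥ 23 + 8β/(1−β)
11 ≥ 23 − 15β
β ≥ 12/15 = 4/5.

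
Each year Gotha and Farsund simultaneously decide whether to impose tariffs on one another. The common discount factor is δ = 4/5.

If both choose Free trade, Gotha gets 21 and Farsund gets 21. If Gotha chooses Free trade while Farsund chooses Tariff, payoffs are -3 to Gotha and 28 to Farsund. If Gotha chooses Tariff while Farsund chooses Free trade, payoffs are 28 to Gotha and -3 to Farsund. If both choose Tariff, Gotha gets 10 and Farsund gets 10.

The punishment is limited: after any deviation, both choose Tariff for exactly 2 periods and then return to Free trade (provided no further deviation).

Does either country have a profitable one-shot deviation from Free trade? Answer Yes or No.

A one-shot deviation gives 28 now, then 10 for 2 periods, then back to 21.
Gain from deviating: (28−21) today; loss: (21−10) in each of the next 2 periods.
No-deviation condition: (21−10)(δ+…+δ^2) ≥ 28−21, i.e. δ+…+δ^2 ≥ 7/11.
At δ = 4/5: δ+…+δ^2 = 1.4400 ≥ 0.6364.
So cooperation is sustainable.

No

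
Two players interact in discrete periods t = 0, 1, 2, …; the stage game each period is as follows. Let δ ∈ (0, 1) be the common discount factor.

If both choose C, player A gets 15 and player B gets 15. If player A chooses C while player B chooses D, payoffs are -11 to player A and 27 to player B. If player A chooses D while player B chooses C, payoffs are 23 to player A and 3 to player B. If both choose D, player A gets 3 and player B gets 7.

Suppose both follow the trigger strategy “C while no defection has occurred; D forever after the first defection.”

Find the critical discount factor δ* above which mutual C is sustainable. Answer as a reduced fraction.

player A's threshold: (23−15)/(23−3) = 2/5.
player B's threshold: (27−15)/(27−7) = 3/5.
2/5 < 3/5, so player B binds and δ* = 3/5.

3/5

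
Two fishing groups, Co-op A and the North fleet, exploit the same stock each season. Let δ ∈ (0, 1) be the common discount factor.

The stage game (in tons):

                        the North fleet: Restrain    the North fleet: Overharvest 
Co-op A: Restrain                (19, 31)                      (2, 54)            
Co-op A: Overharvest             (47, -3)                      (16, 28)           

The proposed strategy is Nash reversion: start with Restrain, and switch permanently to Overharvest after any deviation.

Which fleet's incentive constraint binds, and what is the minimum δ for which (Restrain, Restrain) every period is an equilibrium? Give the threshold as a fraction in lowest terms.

Co-op A's threshold: (47−19)/(47−16) = 28/31.
the North fleet's threshold: (54−31)/(54−28) = 23/26.
28/31 > 23/26, so Co-op A binds and δ* = 28/31.

Co-op A; δ ≥ 28/31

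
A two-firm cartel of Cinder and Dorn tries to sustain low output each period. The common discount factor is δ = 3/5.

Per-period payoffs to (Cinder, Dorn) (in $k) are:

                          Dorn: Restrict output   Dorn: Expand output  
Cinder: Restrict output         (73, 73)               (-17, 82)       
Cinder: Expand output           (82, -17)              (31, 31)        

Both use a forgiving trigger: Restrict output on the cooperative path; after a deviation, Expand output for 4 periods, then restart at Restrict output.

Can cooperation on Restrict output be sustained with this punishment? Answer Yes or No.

A one-shot deviation gives 82 now, then 31 for 4 periods, then back to 73.
Gain from deviating: (82−73) today; loss: (73−31) in each of the next 4 periods.
No-deviation condition: (73−31)(δ+…+δ^4) ≥ 82−73, i.e. δ+…+δ^4 ≥ 3/14.
At δ = 3/5: δ+…+δ^4 = 1.3056 ≥ 0.2143.
So cooperation is sustainable.

Yes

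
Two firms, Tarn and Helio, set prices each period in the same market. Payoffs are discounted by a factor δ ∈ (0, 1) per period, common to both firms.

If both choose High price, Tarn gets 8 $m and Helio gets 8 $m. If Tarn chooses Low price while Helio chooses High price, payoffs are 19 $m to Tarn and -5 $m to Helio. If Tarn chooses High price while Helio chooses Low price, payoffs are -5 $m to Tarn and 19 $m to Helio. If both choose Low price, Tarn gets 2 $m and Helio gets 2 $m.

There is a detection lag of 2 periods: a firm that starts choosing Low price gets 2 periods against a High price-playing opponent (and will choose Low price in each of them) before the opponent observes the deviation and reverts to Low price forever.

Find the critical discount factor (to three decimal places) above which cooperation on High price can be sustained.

A deviator earns 19 for 2 periods, then 2 forever; cooperating earns 8 forever. Multiplying the IC by (1−δ):
8 ≥ 19(1−δ^2) + 2δ^2, so 17·δ^2 ≥ 11 and δ^2 ≥ 11/17.
δ ≥ (11/17)^(1/2) ≈ 0.804.

0.804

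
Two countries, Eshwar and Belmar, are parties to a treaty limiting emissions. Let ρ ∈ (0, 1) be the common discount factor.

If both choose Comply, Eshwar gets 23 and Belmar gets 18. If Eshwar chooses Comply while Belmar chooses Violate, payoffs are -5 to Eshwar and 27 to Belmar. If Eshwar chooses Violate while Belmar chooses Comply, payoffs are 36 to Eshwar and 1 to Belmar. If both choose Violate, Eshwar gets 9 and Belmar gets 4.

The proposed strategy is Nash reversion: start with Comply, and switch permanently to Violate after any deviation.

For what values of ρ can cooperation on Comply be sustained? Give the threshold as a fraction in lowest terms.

13/27

Eshwar: cooperation gives 23 each period; deviation gives 36 once then 9 forever.
  23/(1−ρ) ≥ 36 + 9ρ/(1−ρ) ⇒ ρ ≥ 13/27.
Belmar: cooperation gives 18 each period; deviation gives 27 once then 4 forever.
  ρ ≥ 9/23.
Both must hold, so the binding constraint is Eshwar's: ρ ≥ 13/27.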